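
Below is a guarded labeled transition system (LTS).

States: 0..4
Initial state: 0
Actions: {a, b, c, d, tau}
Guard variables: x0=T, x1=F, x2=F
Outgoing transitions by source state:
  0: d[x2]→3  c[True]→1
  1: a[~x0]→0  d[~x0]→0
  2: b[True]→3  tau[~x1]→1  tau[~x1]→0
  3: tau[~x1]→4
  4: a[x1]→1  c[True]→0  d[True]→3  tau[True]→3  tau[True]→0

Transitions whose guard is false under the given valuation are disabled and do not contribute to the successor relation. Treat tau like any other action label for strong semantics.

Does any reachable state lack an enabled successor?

Reachable = {0,1}
  0: c→1  [1 exit(s)]
  1: ∅  [STUCK]
witness 1: c

Answer: DEADLOCK at state 1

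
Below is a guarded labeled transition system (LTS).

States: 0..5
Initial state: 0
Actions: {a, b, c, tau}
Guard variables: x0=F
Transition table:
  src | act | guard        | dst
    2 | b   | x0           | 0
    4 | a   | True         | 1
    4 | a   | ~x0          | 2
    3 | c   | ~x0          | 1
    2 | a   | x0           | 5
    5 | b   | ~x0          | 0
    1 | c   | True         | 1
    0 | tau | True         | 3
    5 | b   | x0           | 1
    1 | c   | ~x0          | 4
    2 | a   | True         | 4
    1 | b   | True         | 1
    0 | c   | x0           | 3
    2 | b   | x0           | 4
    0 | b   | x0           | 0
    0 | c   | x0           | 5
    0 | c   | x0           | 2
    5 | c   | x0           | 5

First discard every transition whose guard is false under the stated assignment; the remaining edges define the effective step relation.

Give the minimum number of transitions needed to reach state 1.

BFS to 1:
  Layer 0: {0}
  Layer 1: {3}
  Layer 2: {1}
first hit 1 at d=2 via tau·c

Answer: 2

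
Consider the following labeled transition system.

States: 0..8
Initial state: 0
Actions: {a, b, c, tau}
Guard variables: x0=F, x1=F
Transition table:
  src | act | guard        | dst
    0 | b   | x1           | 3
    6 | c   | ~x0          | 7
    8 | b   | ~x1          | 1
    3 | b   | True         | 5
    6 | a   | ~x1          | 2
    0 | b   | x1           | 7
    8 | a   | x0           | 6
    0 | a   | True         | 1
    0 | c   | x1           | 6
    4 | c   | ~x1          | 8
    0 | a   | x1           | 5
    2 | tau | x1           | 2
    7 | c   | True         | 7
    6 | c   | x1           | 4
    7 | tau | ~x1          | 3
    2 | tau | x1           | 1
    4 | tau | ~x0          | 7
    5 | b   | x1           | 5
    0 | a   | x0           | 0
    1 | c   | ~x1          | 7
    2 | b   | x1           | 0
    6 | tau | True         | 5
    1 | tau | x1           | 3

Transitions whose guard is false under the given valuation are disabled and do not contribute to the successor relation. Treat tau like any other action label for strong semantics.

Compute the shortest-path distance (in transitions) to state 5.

Breadth-first toward 5:
  Layer 0: {0}
  Layer 1: {1}
  Layer 2: {7}
  Layer 3: {3}
  Layer 4: {5}
5 enters at depth 4; path a·c·tau·b

Answer: 4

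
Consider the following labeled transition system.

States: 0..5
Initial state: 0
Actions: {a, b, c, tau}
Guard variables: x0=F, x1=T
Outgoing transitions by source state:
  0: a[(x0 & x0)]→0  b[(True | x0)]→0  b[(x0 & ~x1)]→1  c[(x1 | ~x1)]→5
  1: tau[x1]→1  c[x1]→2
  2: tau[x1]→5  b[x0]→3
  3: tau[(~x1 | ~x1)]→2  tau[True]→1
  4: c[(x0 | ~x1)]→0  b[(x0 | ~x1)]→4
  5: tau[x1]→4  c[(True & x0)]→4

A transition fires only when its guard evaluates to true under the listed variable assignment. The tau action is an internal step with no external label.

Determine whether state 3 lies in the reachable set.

7 transition(s) survive guard evaluation.
Layer 0: {0}
Layer 1: {5}  total {0,5}
Layer 2: {4}  total {0,4,5}
Reachable = {0,4,5}

Answer: UNREACHABLE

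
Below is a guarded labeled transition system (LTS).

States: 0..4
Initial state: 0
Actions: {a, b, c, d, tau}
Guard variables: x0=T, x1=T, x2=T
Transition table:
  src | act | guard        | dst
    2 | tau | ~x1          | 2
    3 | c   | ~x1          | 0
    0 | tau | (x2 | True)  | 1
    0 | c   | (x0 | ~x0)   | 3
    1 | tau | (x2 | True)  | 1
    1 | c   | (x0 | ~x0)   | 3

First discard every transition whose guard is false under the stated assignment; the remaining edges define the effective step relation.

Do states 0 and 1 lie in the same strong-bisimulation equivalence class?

Answer: BISIMILAR

Working:
Compute ~ classes (split until stable):
  P[0] = {{0,1,2,3,4}}
  P[1] = {{0,1},{2,3,4}}
stable after 2 split(s): 2 block(s)
class of 0: {0,1}; class of 1: {0,1}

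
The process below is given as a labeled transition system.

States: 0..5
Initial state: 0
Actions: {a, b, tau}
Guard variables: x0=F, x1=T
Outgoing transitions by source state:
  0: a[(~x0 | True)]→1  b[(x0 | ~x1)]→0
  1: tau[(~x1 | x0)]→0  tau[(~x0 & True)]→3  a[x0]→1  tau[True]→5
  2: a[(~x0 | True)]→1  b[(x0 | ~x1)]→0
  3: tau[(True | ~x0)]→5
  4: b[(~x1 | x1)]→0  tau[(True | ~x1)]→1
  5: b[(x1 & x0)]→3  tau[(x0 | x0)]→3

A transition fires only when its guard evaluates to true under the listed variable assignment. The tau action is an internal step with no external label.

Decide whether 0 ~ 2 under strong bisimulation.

Answer: BISIMILAR

Trace:
Refine partition for ~:
  π0 = {{0,1,2,3,4,5}}
  π1 = {{0,2},{1,3},{4},{5}}
  π2 = {{0,2},{1},{3},{4},{5}}
5 equivalence class(es) (converged in 3)
class of 0: {0,2}; class of 2: {0,2}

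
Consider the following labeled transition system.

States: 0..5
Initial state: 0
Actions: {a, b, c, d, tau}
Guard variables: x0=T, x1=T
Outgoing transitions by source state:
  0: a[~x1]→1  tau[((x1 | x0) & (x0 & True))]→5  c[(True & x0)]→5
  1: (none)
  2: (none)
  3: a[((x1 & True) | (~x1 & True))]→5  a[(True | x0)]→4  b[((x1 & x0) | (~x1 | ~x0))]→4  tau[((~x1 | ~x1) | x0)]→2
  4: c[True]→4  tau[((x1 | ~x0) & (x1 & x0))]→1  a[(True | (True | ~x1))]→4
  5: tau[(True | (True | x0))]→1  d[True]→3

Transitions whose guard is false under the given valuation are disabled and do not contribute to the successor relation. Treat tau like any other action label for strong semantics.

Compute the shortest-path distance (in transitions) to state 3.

Layered search for 3:
  Layer 0: {0}
  Layer 1: {5}
  Layer 2: {1,3}
3 enters at depth 2; path c·d

Answer: 2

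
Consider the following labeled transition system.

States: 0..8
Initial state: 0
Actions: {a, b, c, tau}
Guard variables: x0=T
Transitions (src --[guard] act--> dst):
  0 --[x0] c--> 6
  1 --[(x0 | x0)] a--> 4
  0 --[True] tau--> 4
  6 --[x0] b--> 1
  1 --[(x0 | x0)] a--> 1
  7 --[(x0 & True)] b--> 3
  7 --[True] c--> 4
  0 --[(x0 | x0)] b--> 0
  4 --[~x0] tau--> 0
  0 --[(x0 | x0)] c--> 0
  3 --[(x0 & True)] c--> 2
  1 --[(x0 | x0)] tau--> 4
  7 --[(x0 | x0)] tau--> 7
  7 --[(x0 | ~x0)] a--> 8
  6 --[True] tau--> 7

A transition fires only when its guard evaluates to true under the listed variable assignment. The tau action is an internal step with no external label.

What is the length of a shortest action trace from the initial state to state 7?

Answer: 2

Trace:
Breadth-first toward 7:
  depth 0: {0}
  depth 1: {4,6}
  depth 2: {1,7}
7 enters at depth 2; path c·tau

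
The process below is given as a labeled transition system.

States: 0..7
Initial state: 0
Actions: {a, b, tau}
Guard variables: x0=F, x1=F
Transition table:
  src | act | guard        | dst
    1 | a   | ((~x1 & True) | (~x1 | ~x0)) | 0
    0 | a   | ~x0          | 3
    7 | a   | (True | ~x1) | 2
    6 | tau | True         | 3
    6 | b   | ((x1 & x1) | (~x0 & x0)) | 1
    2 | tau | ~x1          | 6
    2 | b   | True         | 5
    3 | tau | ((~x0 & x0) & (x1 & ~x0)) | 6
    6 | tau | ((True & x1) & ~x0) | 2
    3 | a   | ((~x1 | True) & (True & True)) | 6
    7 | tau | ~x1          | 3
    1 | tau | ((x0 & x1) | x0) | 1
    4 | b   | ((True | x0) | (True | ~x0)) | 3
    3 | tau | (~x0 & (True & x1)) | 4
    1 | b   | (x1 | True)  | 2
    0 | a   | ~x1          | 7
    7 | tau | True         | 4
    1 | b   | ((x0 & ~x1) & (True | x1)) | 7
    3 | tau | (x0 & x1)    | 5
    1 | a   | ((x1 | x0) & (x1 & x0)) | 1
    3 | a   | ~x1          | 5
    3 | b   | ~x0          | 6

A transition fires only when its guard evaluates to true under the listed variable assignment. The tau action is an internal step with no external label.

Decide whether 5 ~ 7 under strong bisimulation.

Answer: NOT BISIMILAR

Trace:
Bisimulation quotient by refinement:
  round 0: {{0,1,2,3,4,5,6,7}}
  round 1: {{0},{1,3},{2},{4},{5},{6},{7}}
  round 2: {{0},{1},{2},{3},{4},{5},{6},{7}}
8 equivalence class(es) (converged in 3)
5∈{5}, 7∈{7}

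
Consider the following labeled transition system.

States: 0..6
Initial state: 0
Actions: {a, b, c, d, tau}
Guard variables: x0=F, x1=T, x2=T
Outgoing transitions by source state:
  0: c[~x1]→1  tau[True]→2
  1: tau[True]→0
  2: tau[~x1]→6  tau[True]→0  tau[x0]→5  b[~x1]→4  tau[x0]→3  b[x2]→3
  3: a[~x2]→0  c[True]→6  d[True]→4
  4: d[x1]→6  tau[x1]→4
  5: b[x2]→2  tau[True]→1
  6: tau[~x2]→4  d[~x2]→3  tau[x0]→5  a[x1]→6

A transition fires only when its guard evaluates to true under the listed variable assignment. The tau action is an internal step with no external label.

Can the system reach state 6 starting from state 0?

11 transition(s) survive guard evaluation.
L0 = {0}
L1 = {2}  cumulative {0,2}
L2 = {3}  cumulative {0,2,3}
L3 = {4,6}  cumulative {0,2,3,4,6}
Reachable = {0,2,3,4,6}
trace reaching 6: tau·b·c

Answer: REACHABLE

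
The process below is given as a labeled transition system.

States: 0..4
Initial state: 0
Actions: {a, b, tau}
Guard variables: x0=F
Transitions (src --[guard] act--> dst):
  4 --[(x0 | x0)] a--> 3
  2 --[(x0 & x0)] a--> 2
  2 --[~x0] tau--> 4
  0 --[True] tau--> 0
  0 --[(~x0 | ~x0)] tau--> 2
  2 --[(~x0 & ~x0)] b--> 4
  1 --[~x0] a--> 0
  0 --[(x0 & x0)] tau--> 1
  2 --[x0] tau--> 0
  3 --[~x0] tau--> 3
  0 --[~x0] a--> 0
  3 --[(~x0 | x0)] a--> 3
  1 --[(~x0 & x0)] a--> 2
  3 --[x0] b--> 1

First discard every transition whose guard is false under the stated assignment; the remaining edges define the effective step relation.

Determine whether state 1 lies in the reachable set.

Answer: UNREACHABLE

Trace:
Guard filter leaves 8 enabled edge(s).
Layer 0: {0}
Layer 1: {2}  now seen {0,2}
Layer 2: {4}  now seen {0,2,4}
R = {0,2,4}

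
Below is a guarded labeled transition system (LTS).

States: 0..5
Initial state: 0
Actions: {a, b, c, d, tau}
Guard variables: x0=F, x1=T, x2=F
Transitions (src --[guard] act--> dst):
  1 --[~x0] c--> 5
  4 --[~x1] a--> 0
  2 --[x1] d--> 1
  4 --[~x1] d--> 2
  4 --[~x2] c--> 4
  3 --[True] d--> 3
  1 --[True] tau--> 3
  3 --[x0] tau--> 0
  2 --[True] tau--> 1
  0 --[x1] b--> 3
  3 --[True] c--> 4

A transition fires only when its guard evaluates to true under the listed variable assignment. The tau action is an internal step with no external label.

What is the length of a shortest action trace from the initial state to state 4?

Breadth-first toward 4:
  depth 0: {0}
  depth 1: {3}
  depth 2: {4}
4 enters at depth 2; path b·c

Answer: 2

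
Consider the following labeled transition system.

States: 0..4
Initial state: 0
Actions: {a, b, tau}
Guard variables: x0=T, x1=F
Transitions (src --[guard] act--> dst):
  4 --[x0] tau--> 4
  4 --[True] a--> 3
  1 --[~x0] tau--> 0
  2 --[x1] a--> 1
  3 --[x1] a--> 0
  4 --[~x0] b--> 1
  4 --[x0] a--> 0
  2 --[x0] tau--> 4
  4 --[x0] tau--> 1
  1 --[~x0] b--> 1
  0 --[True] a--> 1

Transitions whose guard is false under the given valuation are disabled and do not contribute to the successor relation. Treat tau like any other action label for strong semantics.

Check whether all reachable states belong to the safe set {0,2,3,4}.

Safe = {0,2,3,4}
R = {0,1}
  0: ✓
  1: ✗ unsafe
counterexample path to 1: a

Answer: INVARIANT VIOLATED at state 1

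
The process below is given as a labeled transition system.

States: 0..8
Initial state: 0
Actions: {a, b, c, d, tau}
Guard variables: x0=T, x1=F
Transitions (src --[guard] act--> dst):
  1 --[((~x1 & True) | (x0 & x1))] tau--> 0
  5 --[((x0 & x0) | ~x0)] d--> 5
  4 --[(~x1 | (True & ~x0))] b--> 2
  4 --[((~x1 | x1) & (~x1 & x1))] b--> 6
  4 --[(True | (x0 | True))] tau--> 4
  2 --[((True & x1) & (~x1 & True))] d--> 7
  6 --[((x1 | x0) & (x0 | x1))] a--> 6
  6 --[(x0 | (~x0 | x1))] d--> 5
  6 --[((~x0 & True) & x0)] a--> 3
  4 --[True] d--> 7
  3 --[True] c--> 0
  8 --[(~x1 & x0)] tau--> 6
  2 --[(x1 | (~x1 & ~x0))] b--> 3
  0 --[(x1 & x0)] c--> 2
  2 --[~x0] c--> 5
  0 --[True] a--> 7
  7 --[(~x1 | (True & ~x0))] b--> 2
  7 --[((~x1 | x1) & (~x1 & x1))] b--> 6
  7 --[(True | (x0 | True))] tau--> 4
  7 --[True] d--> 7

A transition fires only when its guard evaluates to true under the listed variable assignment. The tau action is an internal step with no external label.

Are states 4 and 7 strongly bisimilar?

Answer: BISIMILAR

Trace:
Bisimulation quotient by refinement:
  round 0: {{0,1,2,3,4,5,6,7,8}}
  round 1: {{0},{1,8},{2},{3},{4,7},{5},{6}}
  round 2: {{0},{1},{2},{3},{4,7},{5},{6},{8}}
stable after 3 split(s): 8 block(s)
[4]={4,7}  [7]={4,7}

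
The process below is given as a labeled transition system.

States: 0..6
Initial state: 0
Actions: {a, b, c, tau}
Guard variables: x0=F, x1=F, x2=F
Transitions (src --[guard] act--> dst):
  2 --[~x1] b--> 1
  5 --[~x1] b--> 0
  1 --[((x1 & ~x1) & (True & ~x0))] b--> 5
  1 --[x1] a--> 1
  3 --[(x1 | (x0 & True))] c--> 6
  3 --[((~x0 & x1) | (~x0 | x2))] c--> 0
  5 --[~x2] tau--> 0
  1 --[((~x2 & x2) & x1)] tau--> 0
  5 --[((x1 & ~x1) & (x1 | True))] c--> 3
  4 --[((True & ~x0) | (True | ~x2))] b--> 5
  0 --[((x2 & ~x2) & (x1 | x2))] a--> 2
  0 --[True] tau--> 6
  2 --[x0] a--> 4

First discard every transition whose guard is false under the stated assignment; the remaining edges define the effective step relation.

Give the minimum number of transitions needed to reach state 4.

Breadth-first toward 4:
  Layer 0: {0}
  Layer 1: {6}
4 never appears.

Answer: UNREACHABLE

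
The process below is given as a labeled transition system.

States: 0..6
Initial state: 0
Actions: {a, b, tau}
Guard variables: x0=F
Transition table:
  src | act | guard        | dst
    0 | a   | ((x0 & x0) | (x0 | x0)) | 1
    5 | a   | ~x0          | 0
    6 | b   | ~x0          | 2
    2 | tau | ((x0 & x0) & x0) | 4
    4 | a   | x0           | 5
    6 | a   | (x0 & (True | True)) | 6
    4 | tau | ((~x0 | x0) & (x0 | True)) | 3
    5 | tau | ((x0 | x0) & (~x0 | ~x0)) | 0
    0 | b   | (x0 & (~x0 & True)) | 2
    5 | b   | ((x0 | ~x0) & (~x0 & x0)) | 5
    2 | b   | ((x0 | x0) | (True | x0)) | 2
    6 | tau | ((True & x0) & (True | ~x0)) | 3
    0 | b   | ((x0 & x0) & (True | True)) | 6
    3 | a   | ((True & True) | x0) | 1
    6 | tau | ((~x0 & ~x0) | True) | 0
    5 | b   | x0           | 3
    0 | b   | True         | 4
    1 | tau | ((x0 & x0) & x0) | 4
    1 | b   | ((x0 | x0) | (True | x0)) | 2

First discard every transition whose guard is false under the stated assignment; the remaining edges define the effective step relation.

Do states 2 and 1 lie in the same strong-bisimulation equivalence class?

Compute ~ classes (split until stable):
  π0 = {{0,1,2,3,4,5,6}}
  π1 = {{0,1,2},{3,5},{4},{6}}
  π2 = {{0},{1,2},{3,5},{4},{6}}
  π3 = {{0},{1,2},{3},{4},{5},{6}}
6 equivalence class(es) (converged in 4)
2∈{1,2}, 1∈{1,2}

Answer: BISIMILAR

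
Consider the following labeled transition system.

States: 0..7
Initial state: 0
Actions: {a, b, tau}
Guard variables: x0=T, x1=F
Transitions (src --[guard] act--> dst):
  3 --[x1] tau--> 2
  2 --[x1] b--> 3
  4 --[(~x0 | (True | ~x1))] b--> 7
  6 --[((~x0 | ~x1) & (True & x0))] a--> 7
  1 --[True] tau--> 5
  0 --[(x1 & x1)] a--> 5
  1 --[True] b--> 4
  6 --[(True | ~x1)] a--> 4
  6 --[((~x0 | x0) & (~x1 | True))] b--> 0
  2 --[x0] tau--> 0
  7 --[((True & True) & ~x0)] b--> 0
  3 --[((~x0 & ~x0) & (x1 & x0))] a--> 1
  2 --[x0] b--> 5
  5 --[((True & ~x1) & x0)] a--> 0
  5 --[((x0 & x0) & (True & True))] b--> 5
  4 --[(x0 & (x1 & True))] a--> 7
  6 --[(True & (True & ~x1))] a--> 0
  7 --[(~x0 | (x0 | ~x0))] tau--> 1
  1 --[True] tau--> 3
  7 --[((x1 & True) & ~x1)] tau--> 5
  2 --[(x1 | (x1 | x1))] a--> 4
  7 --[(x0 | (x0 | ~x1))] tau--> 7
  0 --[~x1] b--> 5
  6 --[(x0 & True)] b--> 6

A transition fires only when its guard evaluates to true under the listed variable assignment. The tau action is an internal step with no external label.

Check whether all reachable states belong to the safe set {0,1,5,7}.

Inv-set: {0,1,5,7}
Reach set: {0,5}
  0: ok
  5: ok

Answer: INVARIANT HOLDS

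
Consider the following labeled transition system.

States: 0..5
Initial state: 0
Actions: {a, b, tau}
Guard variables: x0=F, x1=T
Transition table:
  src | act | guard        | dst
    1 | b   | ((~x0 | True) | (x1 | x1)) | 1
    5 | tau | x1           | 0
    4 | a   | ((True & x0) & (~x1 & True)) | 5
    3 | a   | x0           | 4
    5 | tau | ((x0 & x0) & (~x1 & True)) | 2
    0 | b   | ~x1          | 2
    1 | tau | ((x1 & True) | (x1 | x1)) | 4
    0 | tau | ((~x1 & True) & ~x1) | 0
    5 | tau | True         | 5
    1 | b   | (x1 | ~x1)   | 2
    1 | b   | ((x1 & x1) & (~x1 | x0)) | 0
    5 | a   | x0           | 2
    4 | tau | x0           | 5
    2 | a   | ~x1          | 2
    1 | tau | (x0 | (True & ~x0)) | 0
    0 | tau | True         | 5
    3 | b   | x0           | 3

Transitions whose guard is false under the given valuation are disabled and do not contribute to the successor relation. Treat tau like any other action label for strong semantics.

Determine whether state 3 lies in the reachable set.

Answer: UNREACHABLE

Trace:
Guard filter leaves 7 enabled edge(s).
Layer 0: {0}
Layer 1: {5}  cumulative {0,5}
Reachable = {0,5}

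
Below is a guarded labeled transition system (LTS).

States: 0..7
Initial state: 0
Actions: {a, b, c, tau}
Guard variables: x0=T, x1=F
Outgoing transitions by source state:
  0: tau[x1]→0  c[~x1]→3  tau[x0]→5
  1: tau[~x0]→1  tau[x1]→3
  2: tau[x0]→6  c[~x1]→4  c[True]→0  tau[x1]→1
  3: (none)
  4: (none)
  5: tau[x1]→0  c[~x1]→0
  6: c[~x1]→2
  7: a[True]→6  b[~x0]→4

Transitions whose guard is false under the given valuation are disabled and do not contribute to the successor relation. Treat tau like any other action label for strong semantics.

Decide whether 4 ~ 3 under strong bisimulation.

Answer: BISIMILAR

Analysis:
Compute ~ classes (split until stable):
  round 0: {{0,1,2,3,4,5,6,7}}
  round 1: {{0,2},{1,3,4},{5,6},{7}}
  round 2: {{0},{1,3,4},{2},{5,6},{7}}
  round 3: {{0},{1,3,4},{2},{5},{6},{7}}
stable after 4 split(s): 6 block(s)
[4]={1,3,4}  [3]={1,3,4}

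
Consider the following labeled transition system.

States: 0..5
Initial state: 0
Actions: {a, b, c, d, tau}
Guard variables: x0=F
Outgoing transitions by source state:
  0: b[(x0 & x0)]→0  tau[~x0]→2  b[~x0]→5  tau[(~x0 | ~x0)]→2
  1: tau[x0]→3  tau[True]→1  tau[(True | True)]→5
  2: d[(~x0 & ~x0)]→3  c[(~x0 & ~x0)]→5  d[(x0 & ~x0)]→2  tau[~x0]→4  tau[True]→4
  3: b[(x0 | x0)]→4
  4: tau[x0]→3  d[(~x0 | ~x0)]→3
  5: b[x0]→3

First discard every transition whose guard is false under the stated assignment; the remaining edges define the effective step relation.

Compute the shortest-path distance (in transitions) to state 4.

Answer: 2

Trace:
Layered search for 4:
  Layer 0: {0}
  Layer 1: {2,5}
  Layer 2: {3,4}
4 enters at depth 2; path tau·tau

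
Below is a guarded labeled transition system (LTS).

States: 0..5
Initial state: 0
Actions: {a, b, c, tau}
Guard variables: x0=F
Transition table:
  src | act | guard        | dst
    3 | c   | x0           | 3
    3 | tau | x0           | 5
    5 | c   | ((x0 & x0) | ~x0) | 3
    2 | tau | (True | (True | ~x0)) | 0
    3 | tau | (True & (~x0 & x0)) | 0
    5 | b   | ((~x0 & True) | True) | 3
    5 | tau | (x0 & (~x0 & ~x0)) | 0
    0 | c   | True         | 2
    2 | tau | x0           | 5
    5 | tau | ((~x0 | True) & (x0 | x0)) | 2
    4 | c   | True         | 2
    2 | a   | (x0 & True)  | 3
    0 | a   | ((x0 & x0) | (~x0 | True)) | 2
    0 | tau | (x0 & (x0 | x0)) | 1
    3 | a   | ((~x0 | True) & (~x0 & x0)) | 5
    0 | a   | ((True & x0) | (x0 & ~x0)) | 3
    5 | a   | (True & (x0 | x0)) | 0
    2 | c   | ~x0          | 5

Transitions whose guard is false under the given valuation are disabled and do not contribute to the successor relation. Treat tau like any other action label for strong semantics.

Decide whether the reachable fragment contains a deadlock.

Reachable = {0,2,3,5}
  0: a→2  c→2  [2 exit(s)]
  2: c→5  tau→0  [2 exit(s)]
  3: ∅  [deadlock]
  5: b→3  c→3  [2 exit(s)]
trace reaching 3: c·c·c

Answer: DEADLOCK at state 3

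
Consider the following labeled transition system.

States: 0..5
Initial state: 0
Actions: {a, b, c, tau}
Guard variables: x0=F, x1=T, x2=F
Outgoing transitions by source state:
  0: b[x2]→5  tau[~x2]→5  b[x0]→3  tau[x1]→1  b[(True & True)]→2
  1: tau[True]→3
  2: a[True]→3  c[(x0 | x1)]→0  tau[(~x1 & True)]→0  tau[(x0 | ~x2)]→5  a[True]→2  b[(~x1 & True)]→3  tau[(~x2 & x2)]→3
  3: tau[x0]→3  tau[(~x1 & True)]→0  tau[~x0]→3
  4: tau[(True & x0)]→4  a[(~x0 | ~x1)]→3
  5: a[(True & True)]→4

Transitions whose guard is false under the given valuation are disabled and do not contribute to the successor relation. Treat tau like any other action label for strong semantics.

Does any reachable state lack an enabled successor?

Reachable = {0,1,2,3,4,5}
  0: b→2  tau→1  tau→5  [3 out]
  1: tau→3  [1 out]
  2: a→2  a→3  c→0  tau→5  [4 out]
  3: tau→3  [1 out]
  4: a→3  [1 out]
  5: a→4  [1 out]

Answer: DEADLOCK-FREE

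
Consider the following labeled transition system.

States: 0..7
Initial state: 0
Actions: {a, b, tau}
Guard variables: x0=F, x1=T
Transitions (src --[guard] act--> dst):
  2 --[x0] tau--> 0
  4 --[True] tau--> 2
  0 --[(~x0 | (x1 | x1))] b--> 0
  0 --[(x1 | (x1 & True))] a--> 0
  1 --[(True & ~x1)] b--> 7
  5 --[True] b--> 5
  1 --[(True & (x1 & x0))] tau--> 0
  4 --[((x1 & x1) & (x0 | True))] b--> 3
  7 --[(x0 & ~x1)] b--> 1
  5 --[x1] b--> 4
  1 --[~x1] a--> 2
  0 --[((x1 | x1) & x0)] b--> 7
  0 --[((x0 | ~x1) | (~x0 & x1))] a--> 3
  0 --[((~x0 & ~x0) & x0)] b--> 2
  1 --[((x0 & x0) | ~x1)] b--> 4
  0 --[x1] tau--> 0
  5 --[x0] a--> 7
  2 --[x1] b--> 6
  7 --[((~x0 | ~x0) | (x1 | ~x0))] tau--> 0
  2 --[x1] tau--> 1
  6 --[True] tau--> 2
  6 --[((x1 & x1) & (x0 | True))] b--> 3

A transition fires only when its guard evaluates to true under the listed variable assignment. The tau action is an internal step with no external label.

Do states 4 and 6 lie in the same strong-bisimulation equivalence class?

Bisimulation quotient by refinement:
  P[0] = {{0,1,2,3,4,5,6,7}}
  P[1] = {{0},{1,3},{2,4,6},{5},{7}}
  P[2] = {{0},{1,3},{2},{4,6},{5},{7}}
stable after 3 split(s): 6 block(s)
4∈{4,6}, 6∈{4,6}

Answer: BISIMILAR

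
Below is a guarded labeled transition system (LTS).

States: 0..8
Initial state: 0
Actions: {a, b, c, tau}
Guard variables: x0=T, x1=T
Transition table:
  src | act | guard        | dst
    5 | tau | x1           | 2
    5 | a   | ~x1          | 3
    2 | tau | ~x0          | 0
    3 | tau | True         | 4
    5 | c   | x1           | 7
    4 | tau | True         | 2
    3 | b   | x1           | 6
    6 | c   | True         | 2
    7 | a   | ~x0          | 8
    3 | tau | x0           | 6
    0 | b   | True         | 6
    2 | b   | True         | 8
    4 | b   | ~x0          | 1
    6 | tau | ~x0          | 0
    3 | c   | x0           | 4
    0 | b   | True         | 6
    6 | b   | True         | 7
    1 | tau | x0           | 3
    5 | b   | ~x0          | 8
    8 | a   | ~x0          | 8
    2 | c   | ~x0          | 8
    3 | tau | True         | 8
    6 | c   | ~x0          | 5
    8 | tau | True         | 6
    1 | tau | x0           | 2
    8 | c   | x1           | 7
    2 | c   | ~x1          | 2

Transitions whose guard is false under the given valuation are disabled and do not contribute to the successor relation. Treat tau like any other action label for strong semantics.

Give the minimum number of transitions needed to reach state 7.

Answer: 2

Trace:
Layered search for 7:
  depth 0: {0}
  depth 1: {6}
  depth 2: {2,7}
first hit 7 at d=2 via b·b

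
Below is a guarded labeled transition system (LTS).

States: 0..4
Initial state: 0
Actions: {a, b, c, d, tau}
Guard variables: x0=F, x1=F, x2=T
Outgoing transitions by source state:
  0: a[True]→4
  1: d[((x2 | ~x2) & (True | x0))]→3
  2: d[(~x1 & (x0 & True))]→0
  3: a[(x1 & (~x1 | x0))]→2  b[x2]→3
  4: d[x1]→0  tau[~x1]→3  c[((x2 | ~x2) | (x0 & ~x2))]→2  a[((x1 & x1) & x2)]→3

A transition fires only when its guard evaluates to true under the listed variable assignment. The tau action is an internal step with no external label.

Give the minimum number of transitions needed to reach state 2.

Breadth-first toward 2:
  L0 = {0}
  L1 = {4}
  L2 = {2,3}
2 enters at depth 2; path a·c

Answer: 2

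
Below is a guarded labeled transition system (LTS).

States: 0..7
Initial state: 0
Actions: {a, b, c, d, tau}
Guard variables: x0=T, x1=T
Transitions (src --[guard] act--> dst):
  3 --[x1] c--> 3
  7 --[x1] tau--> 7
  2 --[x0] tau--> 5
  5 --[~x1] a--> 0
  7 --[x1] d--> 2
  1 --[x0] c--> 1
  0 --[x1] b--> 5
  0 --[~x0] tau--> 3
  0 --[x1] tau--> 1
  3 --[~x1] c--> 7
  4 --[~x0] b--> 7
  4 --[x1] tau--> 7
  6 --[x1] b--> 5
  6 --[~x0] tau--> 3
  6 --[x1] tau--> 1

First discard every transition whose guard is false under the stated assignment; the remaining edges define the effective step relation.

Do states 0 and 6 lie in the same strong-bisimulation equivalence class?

Answer: BISIMILAR

Working:
Refine partition for ~:
  round 0: {{0,1,2,3,4,5,6,7}}
  round 1: {{0,6},{1,3},{2,4},{5},{7}}
  round 2: {{0,6},{1,3},{2},{4},{5},{7}}
Fixed point at round 3; 6 class(es).
[0]={0,6}  [6]={0,6}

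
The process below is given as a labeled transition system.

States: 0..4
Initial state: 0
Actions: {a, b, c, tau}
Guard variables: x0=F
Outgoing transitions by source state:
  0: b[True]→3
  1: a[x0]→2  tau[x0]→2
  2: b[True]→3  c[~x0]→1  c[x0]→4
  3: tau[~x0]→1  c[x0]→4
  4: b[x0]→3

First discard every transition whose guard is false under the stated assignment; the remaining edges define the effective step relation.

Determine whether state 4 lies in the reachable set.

After dropping false guards: 4 live edges.
L0 = {0}
L1 = {3}  now seen {0,3}
L2 = {1}  now seen {0,1,3}
Reachable = {0,1,3}

Answer: UNREACHABLE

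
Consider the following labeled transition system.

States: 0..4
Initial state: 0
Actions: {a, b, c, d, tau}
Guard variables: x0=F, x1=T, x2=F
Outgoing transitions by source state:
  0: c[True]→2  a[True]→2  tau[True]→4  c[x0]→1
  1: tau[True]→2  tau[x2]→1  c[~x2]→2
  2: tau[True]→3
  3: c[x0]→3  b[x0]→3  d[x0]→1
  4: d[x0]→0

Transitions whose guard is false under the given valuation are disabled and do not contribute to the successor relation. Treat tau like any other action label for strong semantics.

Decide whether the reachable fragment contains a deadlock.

Answer: DEADLOCK at state 3

Working:
R = {0,2,3,4}
  0: a→2  c→2  tau→4  [3 exit(s)]
  2: tau→3  [1 exit(s)]
  3: ∅  [deadlock]
  4: ∅  [deadlock]
trace reaching 3: c·tau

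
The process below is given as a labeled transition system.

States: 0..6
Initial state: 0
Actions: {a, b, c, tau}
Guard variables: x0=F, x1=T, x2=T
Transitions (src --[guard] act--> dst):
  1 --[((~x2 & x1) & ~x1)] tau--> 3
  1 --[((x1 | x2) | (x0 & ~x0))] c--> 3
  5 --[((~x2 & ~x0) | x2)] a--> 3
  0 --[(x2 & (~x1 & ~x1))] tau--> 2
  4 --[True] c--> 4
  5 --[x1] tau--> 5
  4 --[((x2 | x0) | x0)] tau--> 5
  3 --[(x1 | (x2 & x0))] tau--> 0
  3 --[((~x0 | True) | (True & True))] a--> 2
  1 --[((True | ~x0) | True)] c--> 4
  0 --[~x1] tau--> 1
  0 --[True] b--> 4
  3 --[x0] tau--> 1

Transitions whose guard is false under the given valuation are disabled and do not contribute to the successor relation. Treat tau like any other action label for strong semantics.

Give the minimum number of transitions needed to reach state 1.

BFS to 1:
  L0 = {0}
  L1 = {4}
  L2 = {5}
  L3 = {3}
  L4 = {2}
1 never appears.

Answer: UNREACHABLE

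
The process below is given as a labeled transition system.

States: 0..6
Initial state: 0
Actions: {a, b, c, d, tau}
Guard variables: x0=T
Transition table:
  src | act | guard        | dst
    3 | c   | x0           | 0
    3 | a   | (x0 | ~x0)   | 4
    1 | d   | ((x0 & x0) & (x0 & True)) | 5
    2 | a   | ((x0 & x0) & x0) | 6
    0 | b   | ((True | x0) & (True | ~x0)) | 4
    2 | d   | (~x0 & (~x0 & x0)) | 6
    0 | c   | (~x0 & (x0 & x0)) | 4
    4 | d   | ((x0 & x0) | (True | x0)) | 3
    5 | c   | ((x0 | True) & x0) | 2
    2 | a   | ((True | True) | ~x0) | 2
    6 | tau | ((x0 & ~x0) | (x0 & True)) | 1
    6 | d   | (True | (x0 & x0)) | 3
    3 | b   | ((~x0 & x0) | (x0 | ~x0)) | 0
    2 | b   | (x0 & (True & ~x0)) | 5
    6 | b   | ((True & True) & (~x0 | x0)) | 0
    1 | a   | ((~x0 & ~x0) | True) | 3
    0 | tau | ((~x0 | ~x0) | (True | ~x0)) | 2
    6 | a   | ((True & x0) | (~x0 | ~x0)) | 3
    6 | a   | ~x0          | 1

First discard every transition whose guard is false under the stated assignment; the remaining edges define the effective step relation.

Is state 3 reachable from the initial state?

Answer: REACHABLE

Analysis:
After dropping false guards: 15 live edges.
L0 = {0}
L1 = {2,4}  total {0,2,4}
L2 = {3,6}  total {0,2,3,4,6}
L3 = {1}  total {0,1,2,3,4,6}
L4 = {5}  total {0,1,2,3,4,5,6}
Reach set: {0,1,2,3,4,5,6}
witness 3: b·d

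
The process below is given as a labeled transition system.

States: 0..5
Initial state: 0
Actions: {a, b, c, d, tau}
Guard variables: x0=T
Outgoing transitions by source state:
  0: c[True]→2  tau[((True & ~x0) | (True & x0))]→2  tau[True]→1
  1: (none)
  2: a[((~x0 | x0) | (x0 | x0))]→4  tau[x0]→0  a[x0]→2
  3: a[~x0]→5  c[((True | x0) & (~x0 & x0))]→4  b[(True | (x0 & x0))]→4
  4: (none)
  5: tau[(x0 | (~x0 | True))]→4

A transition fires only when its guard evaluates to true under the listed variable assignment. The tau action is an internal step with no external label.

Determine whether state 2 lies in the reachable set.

Answer: REACHABLE

Trace:
Guard filter leaves 8 enabled edge(s).
L0 = {0}
L1 = {1,2}  now seen {0,1,2}
L2 = {4}  now seen {0,1,2,4}
Reach set: {0,1,2,4}
witness 2: c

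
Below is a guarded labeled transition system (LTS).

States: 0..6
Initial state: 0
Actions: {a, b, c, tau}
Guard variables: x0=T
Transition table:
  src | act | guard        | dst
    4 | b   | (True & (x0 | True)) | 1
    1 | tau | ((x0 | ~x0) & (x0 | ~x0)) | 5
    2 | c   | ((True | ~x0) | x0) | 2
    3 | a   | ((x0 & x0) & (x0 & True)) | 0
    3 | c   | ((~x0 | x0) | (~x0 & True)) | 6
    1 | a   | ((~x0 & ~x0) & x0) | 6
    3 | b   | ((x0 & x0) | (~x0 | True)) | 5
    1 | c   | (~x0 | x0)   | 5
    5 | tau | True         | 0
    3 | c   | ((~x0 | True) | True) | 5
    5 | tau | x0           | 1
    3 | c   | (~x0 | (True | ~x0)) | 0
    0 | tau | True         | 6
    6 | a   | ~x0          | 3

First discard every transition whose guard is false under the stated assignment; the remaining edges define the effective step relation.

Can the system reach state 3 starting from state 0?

12 transition(s) survive guard evaluation.
Layer 0: {0}
Layer 1: {6}  total {0,6}
R = {0,6}

Answer: UNREACHABLE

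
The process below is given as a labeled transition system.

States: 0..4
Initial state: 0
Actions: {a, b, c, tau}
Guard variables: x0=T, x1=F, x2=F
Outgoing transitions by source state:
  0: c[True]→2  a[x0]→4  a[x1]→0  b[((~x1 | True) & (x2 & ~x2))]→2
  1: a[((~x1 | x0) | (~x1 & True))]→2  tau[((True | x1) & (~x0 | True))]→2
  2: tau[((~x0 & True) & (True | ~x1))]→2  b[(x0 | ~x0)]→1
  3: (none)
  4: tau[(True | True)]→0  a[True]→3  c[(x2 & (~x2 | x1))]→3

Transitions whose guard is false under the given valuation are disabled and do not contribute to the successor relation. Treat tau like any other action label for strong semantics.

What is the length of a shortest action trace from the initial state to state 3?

Breadth-first toward 3:
  depth 0: {0}
  depth 1: {2,4}
  depth 2: {1,3}
3 enters at depth 2; path a·a

Answer: 2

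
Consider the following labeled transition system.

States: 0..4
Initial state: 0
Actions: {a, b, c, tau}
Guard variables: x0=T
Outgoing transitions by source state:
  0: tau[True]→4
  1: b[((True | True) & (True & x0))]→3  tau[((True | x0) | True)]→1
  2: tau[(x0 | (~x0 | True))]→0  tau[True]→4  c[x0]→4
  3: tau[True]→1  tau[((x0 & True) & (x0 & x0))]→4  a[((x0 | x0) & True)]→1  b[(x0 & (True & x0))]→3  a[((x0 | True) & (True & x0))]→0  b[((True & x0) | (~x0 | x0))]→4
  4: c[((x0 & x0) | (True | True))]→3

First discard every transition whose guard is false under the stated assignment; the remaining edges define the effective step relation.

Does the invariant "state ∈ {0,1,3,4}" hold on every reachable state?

Answer: INVARIANT HOLDS

Analysis:
Inv-set: {0,1,3,4}
Reachable = {0,1,3,4}
  0: ok
  1: ok
  3: ok
  4: ok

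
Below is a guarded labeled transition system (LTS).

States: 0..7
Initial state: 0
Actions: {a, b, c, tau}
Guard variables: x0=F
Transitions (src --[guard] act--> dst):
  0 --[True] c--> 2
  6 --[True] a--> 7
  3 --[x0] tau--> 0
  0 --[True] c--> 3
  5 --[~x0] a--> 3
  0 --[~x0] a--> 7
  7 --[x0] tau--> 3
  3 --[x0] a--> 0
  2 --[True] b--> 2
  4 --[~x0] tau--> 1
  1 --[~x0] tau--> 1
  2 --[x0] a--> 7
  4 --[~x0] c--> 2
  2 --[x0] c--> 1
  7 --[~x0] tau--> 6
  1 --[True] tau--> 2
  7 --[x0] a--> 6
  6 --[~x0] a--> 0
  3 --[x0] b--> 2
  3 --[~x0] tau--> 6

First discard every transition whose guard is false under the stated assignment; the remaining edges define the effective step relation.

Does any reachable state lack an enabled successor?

Answer: DEADLOCK-FREE

Analysis:
R = {0,2,3,6,7}
  0: a→7  c→2  c→3  [3 out]
  2: b→2  [1 out]
  3: tau→6  [1 out]
  6: a→0  a→7  [2 out]
  7: tau→6  [1 out]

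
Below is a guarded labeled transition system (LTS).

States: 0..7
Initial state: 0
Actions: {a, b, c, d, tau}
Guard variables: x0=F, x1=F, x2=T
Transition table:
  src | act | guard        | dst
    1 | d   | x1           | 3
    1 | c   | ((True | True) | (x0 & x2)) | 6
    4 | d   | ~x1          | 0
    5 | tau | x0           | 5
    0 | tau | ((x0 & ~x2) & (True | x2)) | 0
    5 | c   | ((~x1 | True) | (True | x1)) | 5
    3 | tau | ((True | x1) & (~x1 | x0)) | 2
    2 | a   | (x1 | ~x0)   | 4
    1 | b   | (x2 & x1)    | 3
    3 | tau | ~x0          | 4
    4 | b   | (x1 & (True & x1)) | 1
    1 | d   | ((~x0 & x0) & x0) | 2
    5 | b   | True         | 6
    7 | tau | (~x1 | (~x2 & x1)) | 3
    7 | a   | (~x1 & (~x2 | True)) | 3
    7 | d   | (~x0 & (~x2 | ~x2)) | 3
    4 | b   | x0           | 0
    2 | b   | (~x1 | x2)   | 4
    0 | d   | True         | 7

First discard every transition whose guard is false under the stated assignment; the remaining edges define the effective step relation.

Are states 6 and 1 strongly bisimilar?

Answer: NOT BISIMILAR

Analysis:
Compute ~ classes (split until stable):
  P[0] = {{0,1,2,3,4,5,6,7}}
  P[1] = {{0,4},{1},{2},{3},{5},{6},{7}}
  P[2] = {{0},{1},{2},{3},{4},{5},{6},{7}}
stable after 3 split(s): 8 block(s)
class of 6: {6}; class of 1: {1}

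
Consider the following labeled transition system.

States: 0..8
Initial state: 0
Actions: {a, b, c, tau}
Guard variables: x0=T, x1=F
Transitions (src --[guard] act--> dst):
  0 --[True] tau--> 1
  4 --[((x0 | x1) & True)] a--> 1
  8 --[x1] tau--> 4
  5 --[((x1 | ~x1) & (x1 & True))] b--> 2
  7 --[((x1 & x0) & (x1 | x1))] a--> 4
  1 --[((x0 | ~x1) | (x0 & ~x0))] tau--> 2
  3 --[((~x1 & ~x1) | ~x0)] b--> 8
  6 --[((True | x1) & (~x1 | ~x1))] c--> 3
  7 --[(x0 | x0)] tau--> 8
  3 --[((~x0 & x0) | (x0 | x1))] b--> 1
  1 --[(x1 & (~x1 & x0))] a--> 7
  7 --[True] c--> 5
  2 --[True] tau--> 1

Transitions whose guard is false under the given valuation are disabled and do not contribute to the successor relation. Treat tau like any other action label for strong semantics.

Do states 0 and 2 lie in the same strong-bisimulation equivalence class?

Answer: BISIMILAR

Trace:
Compute ~ classes (split until stable):
  π0 = {{0,1,2,3,4,5,6,7,8}}
  π1 = {{0,1,2},{3},{4},{5,8},{6},{7}}
6 equivalence class(es) (converged in 2)
0∈{0,1,2}, 2∈{0,1,2}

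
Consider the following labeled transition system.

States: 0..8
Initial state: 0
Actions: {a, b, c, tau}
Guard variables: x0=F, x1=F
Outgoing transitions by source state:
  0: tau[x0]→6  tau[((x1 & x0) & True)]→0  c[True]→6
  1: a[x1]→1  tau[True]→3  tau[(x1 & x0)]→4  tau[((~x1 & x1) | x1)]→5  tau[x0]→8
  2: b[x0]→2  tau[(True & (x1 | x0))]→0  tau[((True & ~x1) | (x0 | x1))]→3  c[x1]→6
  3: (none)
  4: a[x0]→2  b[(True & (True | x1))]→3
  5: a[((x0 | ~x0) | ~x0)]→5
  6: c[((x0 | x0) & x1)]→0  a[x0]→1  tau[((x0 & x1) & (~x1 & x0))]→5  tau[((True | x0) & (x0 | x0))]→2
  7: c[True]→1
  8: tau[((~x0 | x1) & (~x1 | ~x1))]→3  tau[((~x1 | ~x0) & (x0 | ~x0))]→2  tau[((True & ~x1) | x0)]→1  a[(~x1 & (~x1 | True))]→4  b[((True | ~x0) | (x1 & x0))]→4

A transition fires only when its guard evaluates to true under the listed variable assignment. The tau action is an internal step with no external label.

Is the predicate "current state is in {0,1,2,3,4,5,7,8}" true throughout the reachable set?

Allowed set {0,1,2,3,4,5,7,8}
Reach set: {0,6}
  0: ok
  6: outside
counterexample path to 6: c

Answer: INVARIANT VIOLATED at state 6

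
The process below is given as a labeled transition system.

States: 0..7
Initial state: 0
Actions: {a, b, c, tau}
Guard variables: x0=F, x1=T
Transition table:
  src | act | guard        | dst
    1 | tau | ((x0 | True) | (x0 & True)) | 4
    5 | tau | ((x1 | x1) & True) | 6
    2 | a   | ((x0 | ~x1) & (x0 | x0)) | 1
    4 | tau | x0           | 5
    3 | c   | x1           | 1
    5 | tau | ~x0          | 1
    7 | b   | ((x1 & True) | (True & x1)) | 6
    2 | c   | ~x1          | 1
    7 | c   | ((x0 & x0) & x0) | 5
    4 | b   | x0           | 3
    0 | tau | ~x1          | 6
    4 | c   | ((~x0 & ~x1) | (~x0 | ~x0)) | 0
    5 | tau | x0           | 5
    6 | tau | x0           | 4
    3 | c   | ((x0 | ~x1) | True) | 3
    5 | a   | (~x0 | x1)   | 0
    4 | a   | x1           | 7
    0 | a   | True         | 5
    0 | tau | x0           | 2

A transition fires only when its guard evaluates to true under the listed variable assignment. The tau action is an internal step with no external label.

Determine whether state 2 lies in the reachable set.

Answer: UNREACHABLE

Trace:
Guard filter leaves 10 enabled edge(s).
L0 = {0}
L1 = {5}  total {0,5}
L2 = {1,6}  total {0,1,5,6}
L3 = {4}  total {0,1,4,5,6}
L4 = {7}  total {0,1,4,5,6,7}
R = {0,1,4,5,6,7}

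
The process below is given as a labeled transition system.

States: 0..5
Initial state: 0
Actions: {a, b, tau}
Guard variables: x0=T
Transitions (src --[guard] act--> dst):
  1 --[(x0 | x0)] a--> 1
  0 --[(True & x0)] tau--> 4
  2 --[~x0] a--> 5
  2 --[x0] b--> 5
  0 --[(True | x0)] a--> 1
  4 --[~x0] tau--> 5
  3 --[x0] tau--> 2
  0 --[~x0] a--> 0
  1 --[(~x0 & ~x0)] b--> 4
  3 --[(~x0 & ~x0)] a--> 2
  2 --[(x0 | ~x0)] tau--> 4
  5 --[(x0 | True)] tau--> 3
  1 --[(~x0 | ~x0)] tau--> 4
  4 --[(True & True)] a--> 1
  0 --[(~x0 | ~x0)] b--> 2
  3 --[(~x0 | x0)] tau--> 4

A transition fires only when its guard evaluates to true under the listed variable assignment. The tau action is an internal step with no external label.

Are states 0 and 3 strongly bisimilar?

Answer: NOT BISIMILAR

Working:
Compute ~ classes (split until stable):
  round 0: {{0,1,2,3,4,5}}
  round 1: {{0},{1,4},{2},{3,5}}
  round 2: {{0},{1,4},{2},{3},{5}}
5 equivalence class(es) (converged in 3)
class of 0: {0}; class of 3: {3}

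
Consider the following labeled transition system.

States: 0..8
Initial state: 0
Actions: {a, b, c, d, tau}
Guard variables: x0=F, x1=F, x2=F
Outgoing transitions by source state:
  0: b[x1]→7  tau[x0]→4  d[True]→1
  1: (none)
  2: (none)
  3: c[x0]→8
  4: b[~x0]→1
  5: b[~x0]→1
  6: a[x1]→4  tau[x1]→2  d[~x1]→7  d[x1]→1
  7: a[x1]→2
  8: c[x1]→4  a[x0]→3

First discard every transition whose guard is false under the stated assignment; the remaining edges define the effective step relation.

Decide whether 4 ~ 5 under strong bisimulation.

Refine partition for ~:
  round 0: {{0,1,2,3,4,5,6,7,8}}
  round 1: {{0,6},{1,2,3,7,8},{4,5}}
Fixed point at round 2; 3 class(es).
4∈{4,5}, 5∈{4,5}

Answer: BISIMILAR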